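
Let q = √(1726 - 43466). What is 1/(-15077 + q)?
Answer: -15077/227357669 - 2*I*√10435/227357669 ≈ -6.6314e-5 - 8.986e-7*I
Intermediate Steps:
q = 2*I*√10435 (q = √(-41740) = 2*I*√10435 ≈ 204.3*I)
1/(-15077 + q) = 1/(-15077 + 2*I*√10435)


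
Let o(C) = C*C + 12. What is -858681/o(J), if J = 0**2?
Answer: -286227/4 ≈ -71557.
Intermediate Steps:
J = 0
o(C) = 12 + C**2 (o(C) = C**2 + 12 = 12 + C**2)
-858681/o(J) = -858681/(12 + 0**2) = -858681/(12 + 0) = -858681/12 = -858681*1/12 = -286227/4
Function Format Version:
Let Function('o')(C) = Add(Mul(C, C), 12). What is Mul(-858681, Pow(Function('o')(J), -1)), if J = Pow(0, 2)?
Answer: Rational(-286227, 4) ≈ -71557.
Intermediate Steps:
J = 0
Function('o')(C) = Add(12, Pow(C, 2)) (Function('o')(C) = Add(Pow(C, 2), 12) = Add(12, Pow(C, 2)))
Mul(-858681, Pow(Function('o')(J), -1)) = Mul(-858681, Pow(Add(12, Pow(0, 2)), -1)) = Mul(-858681, Pow(Add(12, 0), -1)) = Mul(-858681, Pow(12, -1)) = Mul(-858681, Rational(1, 12)) = Rational(-286227, 4)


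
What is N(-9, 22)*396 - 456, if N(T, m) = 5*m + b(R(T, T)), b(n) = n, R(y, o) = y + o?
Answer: 35976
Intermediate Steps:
R(y, o) = o + y
N(T, m) = 2*T + 5*m (N(T, m) = 5*m + (T + T) = 5*m + 2*T = 2*T + 5*m)
N(-9, 22)*396 - 456 = (2*(-9) + 5*22)*396 - 456 = (-18 + 110)*396 - 456 = 92*396 - 456 = 36432 - 456 = 35976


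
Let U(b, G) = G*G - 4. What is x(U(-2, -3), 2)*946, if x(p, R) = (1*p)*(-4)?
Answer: -18920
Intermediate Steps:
U(b, G) = -4 + G² (U(b, G) = G² - 4 = -4 + G²)
x(p, R) = -4*p (x(p, R) = p*(-4) = -4*p)
x(U(-2, -3), 2)*946 = -4*(-4 + (-3)²)*946 = -4*(-4 + 9)*946 = -4*5*946 = -20*946 = -18920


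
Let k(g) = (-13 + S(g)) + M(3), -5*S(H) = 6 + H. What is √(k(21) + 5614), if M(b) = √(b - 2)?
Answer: √139915/5 ≈ 74.810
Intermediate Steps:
S(H) = -6/5 - H/5 (S(H) = -(6 + H)/5 = -6/5 - H/5)
M(b) = √(-2 + b)
k(g) = -66/5 - g/5 (k(g) = (-13 + (-6/5 - g/5)) + √(-2 + 3) = (-71/5 - g/5) + √1 = (-71/5 - g/5) + 1 = -66/5 - g/5)
√(k(21) + 5614) = √((-66/5 - ⅕*21) + 5614) = √((-66/5 - 21/5) + 5614) = √(-87/5 + 5614) = √(27983/5) = √139915/5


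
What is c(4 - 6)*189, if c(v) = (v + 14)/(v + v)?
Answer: -567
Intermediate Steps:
c(v) = (14 + v)/(2*v) (c(v) = (14 + v)/((2*v)) = (14 + v)*(1/(2*v)) = (14 + v)/(2*v))
c(4 - 6)*189 = ((14 + (4 - 6))/(2*(4 - 6)))*189 = ((½)*(14 - 2)/(-2))*189 = ((½)*(-½)*12)*189 = -3*189 = -567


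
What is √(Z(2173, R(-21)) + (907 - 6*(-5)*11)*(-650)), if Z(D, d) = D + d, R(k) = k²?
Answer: 2*I*√200359 ≈ 895.23*I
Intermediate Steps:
√(Z(2173, R(-21)) + (907 - 6*(-5)*11)*(-650)) = √((2173 + (-21)²) + (907 - 6*(-5)*11)*(-650)) = √((2173 + 441) + (907 + 30*11)*(-650)) = √(2614 + (907 + 330)*(-650)) = √(2614 + 1237*(-650)) = √(2614 - 804050) = √(-801436) = 2*I*√200359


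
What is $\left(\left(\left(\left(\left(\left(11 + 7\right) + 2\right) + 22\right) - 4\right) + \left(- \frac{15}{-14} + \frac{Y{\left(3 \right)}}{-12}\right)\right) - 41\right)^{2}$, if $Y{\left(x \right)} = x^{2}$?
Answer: $\frac{5625}{784} \approx 7.1747$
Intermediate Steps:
$\left(\left(\left(\left(\left(\left(11 + 7\right) + 2\right) + 22\right) - 4\right) + \left(- \frac{15}{-14} + \frac{Y{\left(3 \right)}}{-12}\right)\right) - 41\right)^{2} = \left(\left(\left(\left(\left(\left(11 + 7\right) + 2\right) + 22\right) - 4\right) + \left(- \frac{15}{-14} + \frac{3^{2}}{-12}\right)\right) - 41\right)^{2} = \left(\left(\left(\left(\left(18 + 2\right) + 22\right) - 4\right) + \left(\left(-15\right) \left(- \frac{1}{14}\right) + 9 \left(- \frac{1}{12}\right)\right)\right) - 41\right)^{2} = \left(\left(\left(\left(20 + 22\right) - 4\right) + \left(\frac{15}{14} - \frac{3}{4}\right)\right) - 41\right)^{2} = \left(\left(\left(42 - 4\right) + \frac{9}{28}\right) - 41\right)^{2} = \left(\left(38 + \frac{9}{28}\right) - 41\right)^{2} = \left(\frac{1073}{28} - 41\right)^{2} = \left(- \frac{75}{28}\right)^{2} = \frac{5625}{784}$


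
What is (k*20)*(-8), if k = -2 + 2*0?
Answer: 320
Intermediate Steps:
k = -2 (k = -2 + 0 = -2)
(k*20)*(-8) = -2*20*(-8) = -40*(-8) = 320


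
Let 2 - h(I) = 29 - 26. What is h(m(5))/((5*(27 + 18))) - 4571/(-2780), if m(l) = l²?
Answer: 205139/125100 ≈ 1.6398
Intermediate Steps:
h(I) = -1 (h(I) = 2 - (29 - 26) = 2 - 1*3 = 2 - 3 = -1)
h(m(5))/((5*(27 + 18))) - 4571/(-2780) = -1/(5*(27 + 18)) - 4571/(-2780) = -1/(5*45) - 4571*(-1/2780) = -1/225 + 4571/2780 = 205139/125100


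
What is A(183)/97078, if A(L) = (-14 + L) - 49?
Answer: 60/48539 ≈ 0.0012361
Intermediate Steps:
A(L) = -63 + L
A(183)/97078 = (-63 + 183)/97078 = 120*(1/97078) = 60/48539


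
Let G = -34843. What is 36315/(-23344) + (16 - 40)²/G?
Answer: -1278769689/813374992 ≈ -1.5722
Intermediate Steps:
36315/(-23344) + (16 - 40)²/G = 36315/(-23344) + (16 - 40)²/(-34843) = 36315*(-1/23344) + (-24)²*(-1/34843) = -36315/23344 + 576*(-1/34843) = -36315/23344 - 576/34843 = -1278769689/813374992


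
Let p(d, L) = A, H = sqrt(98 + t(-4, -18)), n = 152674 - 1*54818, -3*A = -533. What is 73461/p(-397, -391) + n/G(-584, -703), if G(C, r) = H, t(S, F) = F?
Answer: 220383/533 + 24464*sqrt(5)/5 ≈ 11354.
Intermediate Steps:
A = 533/3 (A = -1/3*(-533) = 533/3 ≈ 177.67)
n = 97856 (n = 152674 - 54818 = 97856)
H = 4*sqrt(5) (H = sqrt(98 - 18) = sqrt(80) = 4*sqrt(5) ≈ 8.9443)
G(C, r) = 4*sqrt(5)
p(d, L) = 533/3
73461/p(-397, -391) + n/G(-584, -703) = 73461/(533/3) + 97856/((4*sqrt(5))) = 73461*(3/533) + 97856*(sqrt(5)/20) = 220383/533 + 24464*sqrt(5)/5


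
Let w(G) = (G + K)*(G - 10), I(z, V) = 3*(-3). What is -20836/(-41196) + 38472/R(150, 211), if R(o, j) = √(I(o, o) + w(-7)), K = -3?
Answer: 5209/10299 + 5496*√161/23 ≈ 3032.5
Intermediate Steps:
I(z, V) = -9
w(G) = (-10 + G)*(-3 + G) (w(G) = (G - 3)*(G - 10) = (-3 + G)*(-10 + G) = (-10 + G)*(-3 + G))
R(o, j) = √161 (R(o, j) = √(-9 + (30 + (-7)² - 13*(-7))) = √(-9 + (30 + 49 + 91)) = √(-9 + 170) = √161)
-20836/(-41196) + 38472/R(150, 211) = -20836/(-41196) + 38472/(√161) = -20836*(-1/41196) + 38472*(√161/161) = 5209/10299 + 5496*√161/23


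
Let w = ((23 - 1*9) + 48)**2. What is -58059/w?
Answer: -58059/3844 ≈ -15.104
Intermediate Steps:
w = 3844 (w = ((23 - 9) + 48)**2 = (14 + 48)**2 = 62**2 = 3844)
-58059/w = -58059/3844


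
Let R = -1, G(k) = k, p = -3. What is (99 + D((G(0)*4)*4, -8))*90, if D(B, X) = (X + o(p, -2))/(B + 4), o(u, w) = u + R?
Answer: 8640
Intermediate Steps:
o(u, w) = -1 + u (o(u, w) = u - 1 = -1 + u)
D(B, X) = (-4 + X)/(4 + B) (D(B, X) = (X + (-1 - 3))/(B + 4) = (X - 4)/(4 + B) = (-4 + X)/(4 + B))
(99 + D((G(0)*4)*4, -8))*90 = (99 + (-4 - 8)/(4 + (0*4)*4))*90 = (99 - 12/(4 + 0*4))*90 = (99 - 12/(4 + 0))*90 = (99 - 12/4)*90 = (99 + (¼)*(-12))*90 = (99 - 3)*90 = 96*90 = 8640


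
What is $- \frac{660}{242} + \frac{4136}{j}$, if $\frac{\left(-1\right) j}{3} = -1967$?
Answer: $- \frac{131534}{64911} \approx -2.0264$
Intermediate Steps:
$j = 5901$ ($j = \left(-3\right) \left(-1967\right) = 5901$)
$- \frac{660}{242} + \frac{4136}{j} = - \frac{660}{242} + \frac{4136}{5901} = \left(-660\right) \frac{1}{242} + 4136 \cdot \frac{1}{5901} = - \frac{30}{11} + \frac{4136}{5901} = - \frac{131534}{64911}$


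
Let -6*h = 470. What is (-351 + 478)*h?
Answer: -29845/3 ≈ -9948.3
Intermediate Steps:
h = -235/3 (h = -⅙*470 = -235/3 ≈ -78.333)
(-351 + 478)*h = (-351 + 478)*(-235/3) = 127*(-235/3) = -29845/3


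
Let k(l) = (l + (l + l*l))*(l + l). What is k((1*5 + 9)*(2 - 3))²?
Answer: 22127616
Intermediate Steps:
k(l) = 2*l*(l² + 2*l) (k(l) = (l + (l + l²))*(2*l) = (l² + 2*l)*(2*l) = 2*l*(l² + 2*l))
k((1*5 + 9)*(2 - 3))² = (2*((1*5 + 9)*(2 - 3))²*(2 + (1*5 + 9)*(2 - 3)))² = (2*((5 + 9)*(-1))²*(2 + (5 + 9)*(-1)))² = (2*(14*(-1))²*(2 + 14*(-1)))² = (2*(-14)²*(2 - 14))² = (2*196*(-12))² = (-4704)² = 22127616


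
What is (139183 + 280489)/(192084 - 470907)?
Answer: -419672/278823 ≈ -1.5052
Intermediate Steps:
(139183 + 280489)/(192084 - 470907) = 419672/(-278823) = 419672*(-1/278823) = -419672/278823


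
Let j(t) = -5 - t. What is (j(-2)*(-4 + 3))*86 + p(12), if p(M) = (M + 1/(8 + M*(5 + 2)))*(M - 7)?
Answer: 29261/92 ≈ 318.05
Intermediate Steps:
p(M) = (-7 + M)*(M + 1/(8 + 7*M)) (p(M) = (M + 1/(8 + M*7))*(-7 + M) = (M + 1/(8 + 7*M))*(-7 + M) = (-7 + M)*(M + 1/(8 + 7*M)))
(j(-2)*(-4 + 3))*86 + p(12) = ((-5 - 1*(-2))*(-4 + 3))*86 + (-7 - 55*12 - 41*12**2 + 7*12**3)/(8 + 7*12) = ((-5 + 2)*(-1))*86 + (-7 - 660 - 41*144 + 7*1728)/(8 + 84) = -3*(-1)*86 + (-7 - 660 - 5904 + 12096)/92 = 3*86 + (1/92)*5525 = 258 + 5525/92 = 29261/92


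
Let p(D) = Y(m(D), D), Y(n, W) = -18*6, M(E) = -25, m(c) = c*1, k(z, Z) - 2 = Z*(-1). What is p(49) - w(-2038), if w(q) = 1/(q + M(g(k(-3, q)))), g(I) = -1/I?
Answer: -222803/2063 ≈ -108.00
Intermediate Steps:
k(z, Z) = 2 - Z (k(z, Z) = 2 + Z*(-1) = 2 - Z)
m(c) = c
Y(n, W) = -108
p(D) = -108
w(q) = 1/(-25 + q) (w(q) = 1/(q - 25) = 1/(-25 + q))
p(49) - w(-2038) = -108 - 1/(-25 - 2038) = -108 - 1/(-2063) = -108 - 1*(-1/2063) = -108 + 1/2063 = -222803/2063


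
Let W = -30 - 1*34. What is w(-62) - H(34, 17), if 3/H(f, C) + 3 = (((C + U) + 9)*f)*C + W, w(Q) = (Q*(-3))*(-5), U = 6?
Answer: -5712991/6143 ≈ -930.00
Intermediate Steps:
W = -64 (W = -30 - 34 = -64)
w(Q) = 15*Q (w(Q) = -3*Q*(-5) = 15*Q)
H(f, C) = 3/(-67 + C*f*(15 + C)) (H(f, C) = 3/(-3 + ((((C + 6) + 9)*f)*C - 64)) = 3/(-3 + ((((6 + C) + 9)*f)*C - 64)) = 3/(-3 + (((15 + C)*f)*C - 64)) = 3/(-3 + ((f*(15 + C))*C - 64)) = 3/(-3 + (C*f*(15 + C) - 64)) = 3/(-3 + (-64 + C*f*(15 + C))) = 3/(-67 + C*f*(15 + C)))
w(-62) - H(34, 17) = 15*(-62) - 3/(-67 + 34*17² + 15*17*34) = -930 - 3/(-67 + 34*289 + 8670) = -930 - 3/(-67 + 9826 + 8670) = -930 - 3/18429 = -930 - 1*1/6143 = -930 - 1/6143 = -5712991/6143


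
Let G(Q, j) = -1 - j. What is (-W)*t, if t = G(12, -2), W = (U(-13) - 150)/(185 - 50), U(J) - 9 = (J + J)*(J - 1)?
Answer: -223/135 ≈ -1.6519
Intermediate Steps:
U(J) = 9 + 2*J*(-1 + J) (U(J) = 9 + (J + J)*(J - 1) = 9 + (2*J)*(-1 + J) = 9 + 2*J*(-1 + J))
W = 223/135 (W = ((9 - 2*(-13) + 2*(-13)²) - 150)/(185 - 50) = ((9 + 26 + 2*169) - 150)/135 = ((9 + 26 + 338) - 150)*(1/135) = (373 - 150)*(1/135) = 223*(1/135) = 223/135 ≈ 1.6519)
t = 1 (t = -1 - 1*(-2) = -1 + 2 = 1)
(-W)*t = -1*223/135*1 = -223/135*1 = -223/135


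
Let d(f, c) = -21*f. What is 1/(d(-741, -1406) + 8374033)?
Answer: 1/8389594 ≈ 1.1920e-7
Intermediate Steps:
1/(d(-741, -1406) + 8374033) = 1/(-21*(-741) + 8374033) = 1/(15561 + 8374033) = 1/8389594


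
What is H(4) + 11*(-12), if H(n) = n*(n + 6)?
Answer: -92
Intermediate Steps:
H(n) = n*(6 + n)
H(4) + 11*(-12) = 4*(6 + 4) + 11*(-12) = 4*10 - 132 = 40 - 132 = -92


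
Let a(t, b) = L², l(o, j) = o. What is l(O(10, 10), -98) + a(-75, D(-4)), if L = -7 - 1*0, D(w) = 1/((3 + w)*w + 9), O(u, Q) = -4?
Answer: 45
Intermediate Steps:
D(w) = 1/(9 + w*(3 + w)) (D(w) = 1/(w*(3 + w) + 9) = 1/(9 + w*(3 + w)))
L = -7 (L = -7 + 0 = -7)
a(t, b) = 49 (a(t, b) = (-7)² = 49)
l(O(10, 10), -98) + a(-75, D(-4)) = -4 + 49 = 45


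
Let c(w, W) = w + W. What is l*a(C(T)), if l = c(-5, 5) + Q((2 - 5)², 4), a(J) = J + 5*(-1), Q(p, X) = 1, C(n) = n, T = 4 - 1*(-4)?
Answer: 3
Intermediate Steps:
T = 8 (T = 4 + 4 = 8)
c(w, W) = W + w
a(J) = -5 + J (a(J) = J - 5 = -5 + J)
l = 1 (l = (5 - 5) + 1 = 0 + 1 = 1)
l*a(C(T)) = 1*(-5 + 8) = 1*3 = 3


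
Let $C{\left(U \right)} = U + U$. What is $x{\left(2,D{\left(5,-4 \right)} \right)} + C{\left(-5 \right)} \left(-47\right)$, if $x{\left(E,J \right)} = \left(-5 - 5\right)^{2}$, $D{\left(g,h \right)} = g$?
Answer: $570$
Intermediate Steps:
$x{\left(E,J \right)} = 100$ ($x{\left(E,J \right)} = \left(-10\right)^{2} = 100$)
$C{\left(U \right)} = 2 U$
$x{\left(2,D{\left(5,-4 \right)} \right)} + C{\left(-5 \right)} \left(-47\right) = 100 + 2 \left(-5\right) \left(-47\right) = 100 - -470 = 100 + 470 = 570$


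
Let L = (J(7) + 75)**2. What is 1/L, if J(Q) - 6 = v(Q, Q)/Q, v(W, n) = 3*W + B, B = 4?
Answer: 49/350464 ≈ 0.00013981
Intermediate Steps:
v(W, n) = 4 + 3*W (v(W, n) = 3*W + 4 = 4 + 3*W)
J(Q) = 6 + (4 + 3*Q)/Q
L = 350464/49 (L = ((9 + 4/7) + 75)**2 = (67/7 + 75)**2 = (592/7)**2 = 350464/49 ≈ 7152.3)
1/L = 1/(350464/49) = 49/350464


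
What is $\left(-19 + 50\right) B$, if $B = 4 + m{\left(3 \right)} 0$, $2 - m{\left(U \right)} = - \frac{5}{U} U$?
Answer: $124$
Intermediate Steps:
$m{\left(U \right)} = 7$ ($m{\left(U \right)} = 2 - - \frac{5}{U} U = 2 - -5 = 2 + 5 = 7$)
$B = 4$ ($B = 4 + 7 \cdot 0 = 4 + 0 = 4$)
$\left(-19 + 50\right) B = \left(-19 + 50\right) 4 = 31 \cdot 4 = 124$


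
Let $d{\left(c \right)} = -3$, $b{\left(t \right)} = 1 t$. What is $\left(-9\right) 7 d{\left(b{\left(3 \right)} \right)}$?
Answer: $189$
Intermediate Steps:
$b{\left(t \right)} = t$
$\left(-9\right) 7 d{\left(b{\left(3 \right)} \right)} = \left(-9\right) 7 \left(-3\right) = \left(-63\right) \left(-3\right) = 189$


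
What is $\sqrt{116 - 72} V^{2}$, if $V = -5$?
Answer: $50 \sqrt{11} \approx 165.83$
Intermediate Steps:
$\sqrt{116 - 72} V^{2} = \sqrt{116 - 72} \left(-5\right)^{2} = \sqrt{44} \cdot 25 = 2 \sqrt{11} \cdot 25 = 50 \sqrt{11}$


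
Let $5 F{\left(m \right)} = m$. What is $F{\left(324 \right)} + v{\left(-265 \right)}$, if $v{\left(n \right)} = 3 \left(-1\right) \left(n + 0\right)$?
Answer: $\frac{4299}{5} \approx 859.8$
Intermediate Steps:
$F{\left(m \right)} = \frac{m}{5}$
$v{\left(n \right)} = - 3 n$
$F{\left(324 \right)} + v{\left(-265 \right)} = \frac{1}{5} \cdot 324 - -795 = \frac{324}{5} + 795 = \frac{4299}{5}$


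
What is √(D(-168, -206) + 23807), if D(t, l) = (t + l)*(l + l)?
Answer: √177895 ≈ 421.78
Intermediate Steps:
D(t, l) = 2*l*(l + t) (D(t, l) = (l + t)*(2*l) = 2*l*(l + t))
√(D(-168, -206) + 23807) = √(2*(-206)*(-206 - 168) + 23807) = √(2*(-206)*(-374) + 23807) = √(154088 + 23807) = √177895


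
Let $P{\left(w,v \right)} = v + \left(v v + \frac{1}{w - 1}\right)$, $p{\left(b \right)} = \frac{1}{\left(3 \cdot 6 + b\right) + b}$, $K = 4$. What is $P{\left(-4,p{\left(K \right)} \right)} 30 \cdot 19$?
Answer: $- \frac{30837}{338} \approx -91.234$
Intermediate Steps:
$p{\left(b \right)} = \frac{1}{18 + 2 b}$ ($p{\left(b \right)} = \frac{1}{\left(18 + b\right) + b} = \frac{1}{18 + 2 b}$)
$P{\left(w,v \right)} = v + v^{2} + \frac{1}{-1 + w}$ ($P{\left(w,v \right)} = v + \left(v^{2} + \frac{1}{-1 + w}\right) = v + v^{2} + \frac{1}{-1 + w}$)
$P{\left(-4,p{\left(K \right)} \right)} 30 \cdot 19 = \frac{1 - \frac{1}{2 \left(9 + 4\right)} - \left(\frac{1}{2 \left(9 + 4\right)}\right)^{2} + \frac{1}{2 \left(9 + 4\right)} \left(-4\right) - 4 \left(\frac{1}{2 \left(9 + 4\right)}\right)^{2}}{-1 - 4} \cdot 30 \cdot 19 = \frac{1 - \frac{1}{2 \cdot 13} - \left(\frac{1}{2 \cdot 13}\right)^{2} + \frac{1}{2 \cdot 13} \left(-4\right) - 4 \left(\frac{1}{2 \cdot 13}\right)^{2}}{-5} \cdot 30 \cdot 19 = - \frac{1 - \frac{1}{2} \cdot \frac{1}{13} - \left(\frac{1}{2} \cdot \frac{1}{13}\right)^{2} + \frac{1}{2} \cdot \frac{1}{13} \left(-4\right) - 4 \left(\frac{1}{2} \cdot \frac{1}{13}\right)^{2}}{5} \cdot 30 \cdot 19 = - \frac{1 - \frac{1}{26} - \left(\frac{1}{26}\right)^{2} + \frac{1}{26} \left(-4\right) - \frac{4}{676}}{5} \cdot 30 \cdot 19 = - \frac{1 - \frac{1}{26} - \frac{1}{676} - \frac{2}{13} - \frac{1}{169}}{5} \cdot 30 \cdot 19 = \left(- \frac{1}{5}\right) \frac{541}{676} \cdot 30 \cdot 19 = \left(- \frac{541}{3380}\right) 30 \cdot 19 = \left(- \frac{1623}{338}\right) 19 = - \frac{30837}{338}$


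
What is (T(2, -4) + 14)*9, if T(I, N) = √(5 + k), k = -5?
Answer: 126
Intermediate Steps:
T(I, N) = 0 (T(I, N) = √(5 - 5) = √0 = 0)
(T(2, -4) + 14)*9 = (0 + 14)*9 = 14*9 = 126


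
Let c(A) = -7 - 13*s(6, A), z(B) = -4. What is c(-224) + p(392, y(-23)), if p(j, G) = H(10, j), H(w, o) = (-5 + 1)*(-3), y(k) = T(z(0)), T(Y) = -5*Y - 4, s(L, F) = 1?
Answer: -8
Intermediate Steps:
T(Y) = -4 - 5*Y
y(k) = 16 (y(k) = -4 - 5*(-4) = -4 + 20 = 16)
H(w, o) = 12 (H(w, o) = -4*(-3) = 12)
c(A) = -20 (c(A) = -7 - 13*1 = -7 - 13 = -20)
p(j, G) = 12
c(-224) + p(392, y(-23)) = -20 + 12 = -8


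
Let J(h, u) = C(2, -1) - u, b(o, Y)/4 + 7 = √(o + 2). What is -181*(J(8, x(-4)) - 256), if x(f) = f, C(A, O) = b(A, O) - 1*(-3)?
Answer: 48689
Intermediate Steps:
b(o, Y) = -28 + 4*√(2 + o) (b(o, Y) = -28 + 4*√(o + 2) = -28 + 4*√(2 + o))
C(A, O) = -25 + 4*√(2 + A) (C(A, O) = (-28 + 4*√(2 + A)) - 1*(-3) = (-28 + 4*√(2 + A)) + 3 = -25 + 4*√(2 + A))
J(h, u) = -17 - u (J(h, u) = (-25 + 4*√(2 + 2)) - u = (-25 + 4*√4) - u = (-25 + 4*2) - u = (-25 + 8) - u = -17 - u)
-181*(J(8, x(-4)) - 256) = -181*((-17 - 1*(-4)) - 256) = -181*((-17 + 4) - 256) = -181*(-13 - 256) = -181*(-269) = 48689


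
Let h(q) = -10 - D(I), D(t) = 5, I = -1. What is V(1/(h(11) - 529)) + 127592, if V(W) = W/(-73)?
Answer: 5066933505/39712 ≈ 1.2759e+5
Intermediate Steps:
h(q) = -15 (h(q) = -10 - 1*5 = -10 - 5 = -15)
V(W) = -W/73 (V(W) = W*(-1/73) = -W/73)
V(1/(h(11) - 529)) + 127592 = -1/(73*(-15 - 529)) + 127592 = -1/73/(-544) + 127592 = -1/73*(-1/544) + 127592 = 1/39712 + 127592 = 5066933505/39712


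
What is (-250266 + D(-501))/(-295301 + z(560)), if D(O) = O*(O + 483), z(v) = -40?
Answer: 80416/98447 ≈ 0.81685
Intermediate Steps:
D(O) = O*(483 + O)
(-250266 + D(-501))/(-295301 + z(560)) = (-250266 - 501*(483 - 501))/(-295301 - 40) = (-250266 - 501*(-18))/(-295341) = (-250266 + 9018)*(-1/295341) = -241248*(-1/295341) = 80416/98447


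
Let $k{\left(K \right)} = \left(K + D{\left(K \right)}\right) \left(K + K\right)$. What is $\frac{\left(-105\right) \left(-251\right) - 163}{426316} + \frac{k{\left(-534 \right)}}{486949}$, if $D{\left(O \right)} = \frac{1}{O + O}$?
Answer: $\frac{63971931279}{51898537471} \approx 1.2326$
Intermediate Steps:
$D{\left(O \right)} = \frac{1}{2 O}$
$k{\left(K \right)} = 2 K \left(K + \frac{1}{2 K}\right)$ ($k{\left(K \right)} = \left(K + \frac{1}{2 K}\right) \left(K + K\right) = \left(K + \frac{1}{2 K}\right) 2 K = 2 K \left(K + \frac{1}{2 K}\right)$)
$\frac{\left(-105\right) \left(-251\right) - 163}{426316} + \frac{k{\left(-534 \right)}}{486949} = \frac{\left(-105\right) \left(-251\right) - 163}{426316} + \frac{1 + 2 \left(-534\right)^{2}}{486949} = \left(26355 - 163\right) \frac{1}{426316} + \left(1 + 2 \cdot 285156\right) \frac{1}{486949} = 26192 \cdot \frac{1}{426316} + \left(1 + 570312\right) \frac{1}{486949} = \frac{6548}{106579} + 570313 \cdot \frac{1}{486949} = \frac{6548}{106579} + \frac{570313}{486949} = \frac{63971931279}{51898537471}$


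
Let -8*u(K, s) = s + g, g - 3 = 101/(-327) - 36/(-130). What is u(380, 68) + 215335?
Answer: 18307027487/85020 ≈ 2.1533e+5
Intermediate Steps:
g = 63086/21255 (g = 3 + (101/(-327) - 36/(-130)) = 3 + (101*(-1/327) - 36*(-1/130)) = 3 + (-101/327 + 18/65) = 3 - 679/21255 = 63086/21255 ≈ 2.9681)
u(K, s) = -31543/85020 - s/8 (u(K, s) = -(s + 63086/21255)/8 = -(63086/21255 + s)/8 = -31543/85020 - s/8)
u(380, 68) + 215335 = (-31543/85020 - ⅛*68) + 215335 = (-31543/85020 - 17/2) + 215335 = -754213/85020 + 215335 = 18307027487/85020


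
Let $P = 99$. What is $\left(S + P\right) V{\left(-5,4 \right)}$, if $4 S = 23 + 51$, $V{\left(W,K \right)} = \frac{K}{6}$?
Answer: $\frac{235}{3} \approx 78.333$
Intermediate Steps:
$V{\left(W,K \right)} = \frac{K}{6}$ ($V{\left(W,K \right)} = K \frac{1}{6} = \frac{K}{6}$)
$S = \frac{37}{2}$ ($S = \frac{23 + 51}{4} = \frac{1}{4} \cdot 74 = \frac{37}{2} \approx 18.5$)
$\left(S + P\right) V{\left(-5,4 \right)} = \left(\frac{37}{2} + 99\right) \frac{1}{6} \cdot 4 = \frac{235}{2} \cdot \frac{2}{3} = \frac{235}{3}$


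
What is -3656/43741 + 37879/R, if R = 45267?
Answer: 1491369187/1980023847 ≈ 0.75321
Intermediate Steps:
-3656/43741 + 37879/R = -3656/43741 + 37879/45267 = 1491369187/1980023847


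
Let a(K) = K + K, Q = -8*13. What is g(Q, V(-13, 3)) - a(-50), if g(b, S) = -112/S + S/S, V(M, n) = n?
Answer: 191/3 ≈ 63.667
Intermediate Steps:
Q = -104
g(b, S) = 1 - 112/S (g(b, S) = -112/S + 1 = 1 - 112/S)
a(K) = 2*K
g(Q, V(-13, 3)) - a(-50) = (-112 + 3)/3 - 2*(-50) = (1/3)*(-109) - 1*(-100) = -109/3 + 100 = 191/3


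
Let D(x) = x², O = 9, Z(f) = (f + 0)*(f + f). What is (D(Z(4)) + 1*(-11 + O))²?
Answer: 1044484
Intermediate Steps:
Z(f) = 2*f² (Z(f) = f*(2*f) = 2*f²)
(D(Z(4)) + 1*(-11 + O))² = ((2*4²)² + 1*(-11 + 9))² = ((2*16)² + 1*(-2))² = (32² - 2)² = (1024 - 2)² = 1022² = 1044484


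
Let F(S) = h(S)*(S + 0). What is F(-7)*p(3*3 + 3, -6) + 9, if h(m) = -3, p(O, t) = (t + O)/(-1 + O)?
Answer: 225/11 ≈ 20.455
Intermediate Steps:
p(O, t) = (O + t)/(-1 + O)
F(S) = -3*S (F(S) = -3*(S + 0) = -3*S)
F(-7)*p(3*3 + 3, -6) + 9 = (-3*(-7))*(((3*3 + 3) - 6)/(-1 + (3*3 + 3))) + 9 = 21*(((9 + 3) - 6)/(-1 + (9 + 3))) + 9 = 21*((12 - 6)/(-1 + 12)) + 9 = 21*(6/11) + 9 = 126/11 + 9 = 225/11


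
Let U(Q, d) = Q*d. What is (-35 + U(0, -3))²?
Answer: 1225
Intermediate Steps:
(-35 + U(0, -3))² = (-35 + 0*(-3))² = (-35 + 0)² = (-35)² = 1225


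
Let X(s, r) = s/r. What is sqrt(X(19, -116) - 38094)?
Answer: I*sqrt(128148767)/58 ≈ 195.18*I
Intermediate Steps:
sqrt(X(19, -116) - 38094) = sqrt(19/(-116) - 38094) = sqrt(19*(-1/116) - 38094) = sqrt(-19/116 - 38094) = sqrt(-4418923/116) = I*sqrt(128148767)/58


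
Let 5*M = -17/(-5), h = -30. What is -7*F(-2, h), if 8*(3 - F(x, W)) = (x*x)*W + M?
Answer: -25081/200 ≈ -125.41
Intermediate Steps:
M = 17/25 (M = (-17/(-5))/5 = (-17*(-1/5))/5 = (1/5)*(17/5) = 17/25 ≈ 0.68000)
F(x, W) = 583/200 - W*x**2/8 (F(x, W) = 3 - ((x*x)*W + 17/25)/8 = 3 - (x**2*W + 17/25)/8 = 3 - (W*x**2 + 17/25)/8 = 3 - (17/25 + W*x**2)/8 = 3 + (-17/200 - W*x**2/8) = 583/200 - W*x**2/8)
-7*F(-2, h) = -7*(583/200 - 1/8*(-30)*(-2)**2) = -7*(583/200 - 1/8*(-30)*4) = -7*(583/200 + 15) = -7*3583/200 = -25081/200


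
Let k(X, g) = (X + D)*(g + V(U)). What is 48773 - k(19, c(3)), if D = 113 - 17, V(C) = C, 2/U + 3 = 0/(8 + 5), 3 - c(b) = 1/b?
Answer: 48543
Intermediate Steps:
c(b) = 3 - 1/b
U = -2/3 (U = 2/(-3 + 0/(8 + 5)) = 2/(-3 + 0/13) = 2/(-3 + (1/13)*0) = 2/(-3 + 0) = 2/(-3) = 2*(-1/3) = -2/3 ≈ -0.66667)
D = 96
k(X, g) = (96 + X)*(-2/3 + g) (k(X, g) = (X + 96)*(g - 2/3) = (96 + X)*(-2/3 + g))
48773 - k(19, c(3)) = 48773 - (-64 + 96*(3 - 1/3) - 2/3*19 + 19*(3 - 1/3)) = 48773 - (-64 + 96*(3 - 1*1/3) - 38/3 + 19*(3 - 1*1/3)) = 48773 - (-64 + 96*(3 - 1/3) - 38/3 + 19*(3 - 1/3)) = 48773 - (-64 + 96*(8/3) - 38/3 + 19*(8/3)) = 48773 - (-64 + 256 - 38/3 + 152/3) = 48773 - 1*230 = 48773 - 230 = 48543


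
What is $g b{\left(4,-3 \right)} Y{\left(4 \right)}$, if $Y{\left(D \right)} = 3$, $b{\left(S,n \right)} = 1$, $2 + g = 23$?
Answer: $63$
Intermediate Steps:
$g = 21$ ($g = -2 + 23 = 21$)
$g b{\left(4,-3 \right)} Y{\left(4 \right)} = 21 \cdot 1 \cdot 3 = 21 \cdot 3 = 63$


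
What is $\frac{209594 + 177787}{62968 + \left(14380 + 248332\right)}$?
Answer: $\frac{129127}{108560} \approx 1.1895$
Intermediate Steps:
$\frac{209594 + 177787}{62968 + \left(14380 + 248332\right)} = \frac{387381}{62968 + 262712} = \frac{387381}{325680} = 387381 \cdot \frac{1}{325680} = \frac{129127}{108560}$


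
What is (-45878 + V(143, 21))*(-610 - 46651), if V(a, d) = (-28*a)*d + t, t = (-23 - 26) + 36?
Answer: 6142748475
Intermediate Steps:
t = -13 (t = -49 + 36 = -13)
V(a, d) = -13 - 28*a*d (V(a, d) = (-28*a)*d - 13 = -28*a*d - 13 = -13 - 28*a*d)
(-45878 + V(143, 21))*(-610 - 46651) = (-45878 + (-13 - 28*143*21))*(-610 - 46651) = (-45878 + (-13 - 84084))*(-47261) = (-45878 - 84097)*(-47261) = -129975*(-47261) = 6142748475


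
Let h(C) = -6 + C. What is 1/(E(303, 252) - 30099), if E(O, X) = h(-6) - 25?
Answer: -1/30136 ≈ -3.3183e-5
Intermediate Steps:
E(O, X) = -37 (E(O, X) = (-6 - 6) - 25 = -12 - 25 = -37)
1/(E(303, 252) - 30099) = 1/(-37 - 30099) = 1/(-30136) = -1/30136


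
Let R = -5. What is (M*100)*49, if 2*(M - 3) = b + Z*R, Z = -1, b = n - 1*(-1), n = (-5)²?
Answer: 90650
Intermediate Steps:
n = 25
b = 26 (b = 25 - 1*(-1) = 25 + 1 = 26)
M = 37/2 (M = 3 + (26 - 1*(-5))/2 = 3 + (26 + 5)/2 = 3 + (½)*31 = 3 + 31/2 = 37/2 ≈ 18.500)
(M*100)*49 = ((37/2)*100)*49 = 1850*49 = 90650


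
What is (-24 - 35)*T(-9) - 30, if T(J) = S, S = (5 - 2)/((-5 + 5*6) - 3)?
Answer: -837/22 ≈ -38.045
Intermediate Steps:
S = 3/22 (S = 3/((-5 + 30) - 3) = 3/(25 - 3) = 3/22 ≈ 0.13636)
T(J) = 3/22
(-24 - 35)*T(-9) - 30 = (-24 - 35)*(3/22) - 30 = -59*3/22 - 30 = -177/22 - 30 = -837/22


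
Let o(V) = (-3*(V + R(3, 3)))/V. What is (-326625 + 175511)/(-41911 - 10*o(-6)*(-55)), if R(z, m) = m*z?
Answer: 75557/20543 ≈ 3.6780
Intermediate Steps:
o(V) = (-27 - 3*V)/V (o(V) = (-3*(V + 3*3))/V = (-3*(V + 9))/V = (-3*(9 + V))/V = (-27 - 3*V)/V)
(-326625 + 175511)/(-41911 - 10*o(-6)*(-55)) = (-326625 + 175511)/(-41911 - 10*(-3 - 27/(-6))*(-55)) = -151114/(-41911 - 10*(-3 - 27*(-⅙))*(-55)) = -151114/(-41911 - 10*(-3 + 9/2)*(-55)) = -151114/(-41911 - 10*3/2*(-55)) = -151114/(-41911 - 15*(-55)) = -151114/(-41911 + 825) = -151114/(-41086) = -151114*(-1/41086) = 75557/20543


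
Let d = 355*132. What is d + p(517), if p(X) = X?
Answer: 47377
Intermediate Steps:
d = 46860
d + p(517) = 46860 + 517 = 47377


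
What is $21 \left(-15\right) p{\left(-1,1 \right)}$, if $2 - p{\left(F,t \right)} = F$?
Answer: $-945$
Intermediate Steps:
$p{\left(F,t \right)} = 2 - F$
$21 \left(-15\right) p{\left(-1,1 \right)} = 21 \left(-15\right) \left(2 - -1\right) = - 315 \left(2 + 1\right) = \left(-315\right) 3 = -945$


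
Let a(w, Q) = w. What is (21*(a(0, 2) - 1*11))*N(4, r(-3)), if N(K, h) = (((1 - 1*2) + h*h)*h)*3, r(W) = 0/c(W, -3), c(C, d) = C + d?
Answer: 0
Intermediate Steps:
r(W) = 0 (r(W) = 0/(W - 3) = 0/(-3 + W) = 0)
N(K, h) = 3*h*(-1 + h²) (N(K, h) = (((1 - 2) + h²)*h)*3 = ((-1 + h²)*h)*3 = (h*(-1 + h²))*3 = 3*h*(-1 + h²))
(21*(a(0, 2) - 1*11))*N(4, r(-3)) = (21*(0 - 1*11))*(3*0*(-1 + 0²)) = (21*(0 - 11))*(3*0*(-1 + 0)) = (21*(-11))*(3*0*(-1)) = -231*0 = 0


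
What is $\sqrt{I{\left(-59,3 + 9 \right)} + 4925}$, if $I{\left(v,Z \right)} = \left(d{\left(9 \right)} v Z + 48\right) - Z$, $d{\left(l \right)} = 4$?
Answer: $\sqrt{2129} \approx 46.141$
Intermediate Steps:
$I{\left(v,Z \right)} = 48 - Z + 4 Z v$ ($I{\left(v,Z \right)} = \left(4 v Z + 48\right) - Z = \left(4 Z v + 48\right) - Z = \left(48 + 4 Z v\right) - Z = 48 - Z + 4 Z v$)
$\sqrt{I{\left(-59,3 + 9 \right)} + 4925} = \sqrt{\left(48 - \left(3 + 9\right) + 4 \left(3 + 9\right) \left(-59\right)\right) + 4925} = \sqrt{\left(48 - 12 + 4 \cdot 12 \left(-59\right)\right) + 4925} = \sqrt{\left(48 - 12 - 2832\right) + 4925} = \sqrt{-2796 + 4925} = \sqrt{2129}$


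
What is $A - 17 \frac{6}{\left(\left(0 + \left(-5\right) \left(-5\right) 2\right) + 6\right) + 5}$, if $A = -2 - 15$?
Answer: $- \frac{1139}{61} \approx -18.672$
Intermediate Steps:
$A = -17$ ($A = -2 - 15 = -17$)
$A - 17 \frac{6}{\left(\left(0 + \left(-5\right) \left(-5\right) 2\right) + 6\right) + 5} = -17 - 17 \frac{6}{\left(\left(0 + \left(-5\right) \left(-5\right) 2\right) + 6\right) + 5} = -17 - 17 \frac{6}{\left(\left(0 + 25 \cdot 2\right) + 6\right) + 5} = -17 - 17 \frac{6}{\left(\left(0 + 50\right) + 6\right) + 5} = -17 - 17 \frac{6}{\left(50 + 6\right) + 5} = -17 - 17 \frac{6}{56 + 5} = -17 - 17 \cdot \frac{6}{61} = -17 - 17 \cdot 6 \cdot \frac{1}{61} = -17 - \frac{102}{61} = - \frac{1139}{61}$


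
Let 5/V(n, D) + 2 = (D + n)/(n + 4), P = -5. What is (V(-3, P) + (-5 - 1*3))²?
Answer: 289/4 ≈ 72.250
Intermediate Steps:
V(n, D) = 5/(-2 + (D + n)/(4 + n)) (V(n, D) = 5/(-2 + (D + n)/(n + 4)) = 5/(-2 + (D + n)/(4 + n)))
(V(-3, P) + (-5 - 1*3))² = (5*(-4 - 1*(-3))/(8 - 3 - 1*(-5)) + (-5 - 1*3))² = (5*(-4 + 3)/(8 - 3 + 5) + (-5 - 3))² = (5*(-1)/10 - 8)² = (5*(⅒)*(-1) - 8)² = (-½ - 8)² = (-17/2)² = 289/4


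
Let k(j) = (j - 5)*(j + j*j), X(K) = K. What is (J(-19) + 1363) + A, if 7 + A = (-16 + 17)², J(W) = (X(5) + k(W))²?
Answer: 67290566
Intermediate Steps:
k(j) = (-5 + j)*(j + j²)
J(W) = (5 + W*(-5 + W² - 4*W))²
A = -6 (A = -7 + (-16 + 17)² = -7 + 1² = -7 + 1 = -6)
(J(-19) + 1363) + A = ((-5 - 19*(5 - 1*(-19)² + 4*(-19)))² + 1363) - 6 = ((-5 - 19*(5 - 1*361 - 76))² + 1363) - 6 = ((-5 - 19*(5 - 361 - 76))² + 1363) - 6 = ((-5 - 19*(-432))² + 1363) - 6 = ((-5 + 8208)² + 1363) - 6 = (8203² + 1363) - 6 = (67289209 + 1363) - 6 = 67290572 - 6 = 67290566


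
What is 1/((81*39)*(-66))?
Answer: -1/208494 ≈ -4.7963e-6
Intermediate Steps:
1/((81*39)*(-66)) = 1/(3159*(-66)) = 1/(-208494) = -1/208494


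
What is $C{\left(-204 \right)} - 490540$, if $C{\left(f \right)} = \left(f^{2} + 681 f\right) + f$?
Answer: $-588052$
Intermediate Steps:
$C{\left(f \right)} = f^{2} + 682 f$
$C{\left(-204 \right)} - 490540 = - 204 \left(682 - 204\right) - 490540 = \left(-204\right) 478 - 490540 = -97512 - 490540 = -588052$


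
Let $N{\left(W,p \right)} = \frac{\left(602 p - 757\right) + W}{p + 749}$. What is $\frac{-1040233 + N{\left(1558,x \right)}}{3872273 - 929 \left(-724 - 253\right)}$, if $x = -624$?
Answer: $- \frac{65201986}{298744125} \approx -0.21825$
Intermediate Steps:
$N{\left(W,p \right)} = \frac{-757 + W + 602 p}{749 + p}$ ($N{\left(W,p \right)} = \frac{\left(-757 + 602 p\right) + W}{749 + p} = \frac{-757 + W + 602 p}{749 + p}$)
$\frac{-1040233 + N{\left(1558,x \right)}}{3872273 - 929 \left(-724 - 253\right)} = \frac{-1040233 + \frac{-757 + 1558 + 602 \left(-624\right)}{749 - 624}}{3872273 - 929 \left(-724 - 253\right)} = \frac{-1040233 + \frac{-757 + 1558 - 375648}{125}}{3872273 - -907633} = \frac{-1040233 + \frac{1}{125} \left(-374847\right)}{3872273 + 907633} = \frac{-1040233 - \frac{374847}{125}}{4779906} = \left(- \frac{130403972}{125}\right) \frac{1}{4779906} = - \frac{65201986}{298744125}$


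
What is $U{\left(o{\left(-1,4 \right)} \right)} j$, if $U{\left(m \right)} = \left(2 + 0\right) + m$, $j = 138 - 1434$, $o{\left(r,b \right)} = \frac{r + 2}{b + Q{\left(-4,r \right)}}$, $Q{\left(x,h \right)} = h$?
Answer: $-3024$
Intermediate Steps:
$o{\left(r,b \right)} = \frac{2 + r}{b + r}$ ($o{\left(r,b \right)} = \frac{r + 2}{b + r} = \frac{2 + r}{b + r}$)
$j = -1296$
$U{\left(m \right)} = 2 + m$
$U{\left(o{\left(-1,4 \right)} \right)} j = \left(2 + \frac{2 - 1}{4 - 1}\right) \left(-1296\right) = \left(2 + \frac{1}{3} \cdot 1\right) \left(-1296\right) = \left(2 + \frac{1}{3}\right) \left(-1296\right) = \frac{7}{3} \left(-1296\right) = -3024$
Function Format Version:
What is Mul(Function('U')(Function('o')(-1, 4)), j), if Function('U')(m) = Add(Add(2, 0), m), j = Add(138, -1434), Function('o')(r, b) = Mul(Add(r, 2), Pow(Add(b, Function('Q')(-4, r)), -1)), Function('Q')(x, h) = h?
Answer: -3024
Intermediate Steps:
Function('o')(r, b) = Mul(Pow(Add(b, r), -1), Add(2, r)) (Function('o')(r, b) = Mul(Add(r, 2), Pow(Add(b, r), -1)) = Mul(Add(2, r), Pow(Add(b, r), -1)) = Mul(Pow(Add(b, r), -1), Add(2, r)))
j = -1296
Function('U')(m) = Add(2, m)
Mul(Function('U')(Function('o')(-1, 4)), j) = Mul(Add(2, Mul(Pow(Add(4, -1), -1), Add(2, -1))), -1296) = Mul(Add(2, Mul(Pow(3, -1), 1)), -1296) = Mul(Add(2, Mul(Rational(1, 3), 1)), -1296) = Mul(Add(2, Rational(1, 3)), -1296) = Mul(Rational(7, 3), -1296) = -3024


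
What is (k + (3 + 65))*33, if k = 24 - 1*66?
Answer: 858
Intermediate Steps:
k = -42 (k = 24 - 66 = -42)
(k + (3 + 65))*33 = (-42 + (3 + 65))*33 = (-42 + 68)*33 = 26*33 = 858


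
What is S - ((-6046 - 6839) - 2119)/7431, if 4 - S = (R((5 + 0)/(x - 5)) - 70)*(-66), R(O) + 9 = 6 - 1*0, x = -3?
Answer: -35757830/7431 ≈ -4812.0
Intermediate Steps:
R(O) = -3 (R(O) = -9 + (6 - 1*0) = -9 + (6 + 0) = -9 + 6 = -3)
S = -4814 (S = 4 - (-3 - 70)*(-66) = 4 - (-73)*(-66) = 4 - 1*4818 = 4 - 4818 = -4814)
S - ((-6046 - 6839) - 2119)/7431 = -4814 - ((-6046 - 6839) - 2119)/7431 = -4814 - (-12885 - 2119)/7431 = -4814 - (-15004)/7431 = -4814 - 1*(-15004/7431) = -4814 + 15004/7431 = -35757830/7431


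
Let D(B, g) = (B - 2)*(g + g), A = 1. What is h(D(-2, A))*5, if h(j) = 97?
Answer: 485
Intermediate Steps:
D(B, g) = 2*g*(-2 + B) (D(B, g) = (-2 + B)*(2*g) = 2*g*(-2 + B))
h(D(-2, A))*5 = 97*5 = 485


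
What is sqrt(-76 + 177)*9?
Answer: 9*sqrt(101) ≈ 90.449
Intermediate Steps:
sqrt(-76 + 177)*9 = sqrt(101)*9 = 9*sqrt(101)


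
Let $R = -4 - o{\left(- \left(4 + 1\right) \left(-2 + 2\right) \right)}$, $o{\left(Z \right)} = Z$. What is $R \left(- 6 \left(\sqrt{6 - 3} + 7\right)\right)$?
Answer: $168 + 24 \sqrt{3} \approx 209.57$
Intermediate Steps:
$R = -4$ ($R = -4 - - \left(4 + 1\right) \left(-2 + 2\right) = -4 - - 5 \cdot 0 = -4 - \left(-1\right) 0 = -4 - 0 = -4 + 0 = -4$)
$R \left(- 6 \left(\sqrt{6 - 3} + 7\right)\right) = - 4 \left(- 6 \left(\sqrt{6 - 3} + 7\right)\right) = - 4 \left(- 6 \left(\sqrt{3} + 7\right)\right) = - 4 \left(- 6 \left(7 + \sqrt{3}\right)\right) = - 4 \left(-42 - 6 \sqrt{3}\right) = 168 + 24 \sqrt{3}$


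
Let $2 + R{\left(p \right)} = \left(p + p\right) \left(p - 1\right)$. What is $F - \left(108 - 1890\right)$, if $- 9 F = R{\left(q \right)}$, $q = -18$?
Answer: $\frac{15356}{9} \approx 1706.2$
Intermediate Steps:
$R{\left(p \right)} = -2 + 2 p \left(-1 + p\right)$ ($R{\left(p \right)} = -2 + \left(p + p\right) \left(p - 1\right) = -2 + 2 p \left(-1 + p\right)$)
$F = - \frac{682}{9}$ ($F = - \frac{-2 - -36 + 2 \left(-18\right)^{2}}{9} = - \frac{-2 + 36 + 2 \cdot 324}{9} = - \frac{-2 + 36 + 648}{9} = \left(- \frac{1}{9}\right) 682 = - \frac{682}{9} \approx -75.778$)
$F - \left(108 - 1890\right) = - \frac{682}{9} - \left(108 - 1890\right) = - \frac{682}{9} - -1782 = - \frac{682}{9} + 1782 = \frac{15356}{9}$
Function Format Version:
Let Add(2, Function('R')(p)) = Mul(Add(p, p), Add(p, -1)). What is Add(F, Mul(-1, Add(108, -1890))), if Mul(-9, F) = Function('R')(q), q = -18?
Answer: Rational(15356, 9) ≈ 1706.2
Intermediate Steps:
Function('R')(p) = Add(-2, Mul(2, p, Add(-1, p))) (Function('R')(p) = Add(-2, Mul(Add(p, p), Add(p, -1))) = Add(-2, Mul(Mul(2, p), Add(-1, p))) = Add(-2, Mul(2, p, Add(-1, p))))
F = Rational(-682, 9) (F = Mul(Rational(-1, 9), Add(-2, Mul(-2, -18), Mul(2, Pow(-18, 2)))) = Mul(Rational(-1, 9), Add(-2, 36, Mul(2, 324))) = Mul(Rational(-1, 9), Add(-2, 36, 648)) = Mul(Rational(-1, 9), 682) = Rational(-682, 9) ≈ -75.778)
Add(F, Mul(-1, Add(108, -1890))) = Add(Rational(-682, 9), Mul(-1, Add(108, -1890))) = Add(Rational(-682, 9), Mul(-1, -1782)) = Add(Rational(-682, 9), 1782) = Rational(15356, 9)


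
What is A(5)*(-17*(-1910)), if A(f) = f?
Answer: 162350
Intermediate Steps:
A(5)*(-17*(-1910)) = 5*(-17*(-1910)) = 5*32470 = 162350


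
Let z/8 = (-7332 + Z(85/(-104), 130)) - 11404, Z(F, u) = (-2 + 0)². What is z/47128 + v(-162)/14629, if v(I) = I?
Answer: -274984770/86179439 ≈ -3.1908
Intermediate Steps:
Z(F, u) = 4 (Z(F, u) = (-2)² = 4)
z = -149856 (z = 8*((-7332 + 4) - 11404) = 8*(-7328 - 11404) = 8*(-18732) = -149856)
z/47128 + v(-162)/14629 = -149856/47128 - 162/14629 = -149856*1/47128 - 162*1/14629 = -18732/5891 - 162/14629 = -274984770/86179439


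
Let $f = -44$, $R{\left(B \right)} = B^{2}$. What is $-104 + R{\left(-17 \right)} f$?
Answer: $-12820$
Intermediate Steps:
$-104 + R{\left(-17 \right)} f = -104 + \left(-17\right)^{2} \left(-44\right) = -104 + 289 \left(-44\right) = -104 - 12716 = -12820$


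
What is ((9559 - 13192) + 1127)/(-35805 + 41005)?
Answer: -1253/2600 ≈ -0.48192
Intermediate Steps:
((9559 - 13192) + 1127)/(-35805 + 41005) = (-3633 + 1127)/5200 = -2506*1/5200 = -1253/2600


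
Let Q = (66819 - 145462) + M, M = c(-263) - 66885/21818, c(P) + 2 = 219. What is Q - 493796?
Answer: -12484806481/21818 ≈ -5.7223e+5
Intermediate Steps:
c(P) = 217 (c(P) = -2 + 219 = 217)
M = 4667621/21818 (M = 217 - 66885/21818 = 4667621/21818 ≈ 213.93)
Q = -1711165353/21818 (Q = (66819 - 145462) + 4667621/21818 = -78643 + 4667621/21818 = -1711165353/21818 ≈ -78429.)
Q - 493796 = -1711165353/21818 - 493796 = -12484806481/21818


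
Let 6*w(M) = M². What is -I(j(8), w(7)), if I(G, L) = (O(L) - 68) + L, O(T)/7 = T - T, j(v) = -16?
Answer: 359/6 ≈ 59.833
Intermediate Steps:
w(M) = M²/6
O(T) = 0 (O(T) = 7*(T - T) = 7*0 = 0)
I(G, L) = -68 + L (I(G, L) = (0 - 68) + L = -68 + L)
-I(j(8), w(7)) = -(-68 + (⅙)*7²) = -(-68 + (⅙)*49) = -(-68 + 49/6) = -1*(-359/6) = 359/6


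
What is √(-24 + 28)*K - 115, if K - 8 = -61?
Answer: -221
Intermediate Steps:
K = -53 (K = 8 - 61 = -53)
√(-24 + 28)*K - 115 = √(-24 + 28)*(-53) - 115 = √4*(-53) - 115 = 2*(-53) - 115 = -106 - 115 = -221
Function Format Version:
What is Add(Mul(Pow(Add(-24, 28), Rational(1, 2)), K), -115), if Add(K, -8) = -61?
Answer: -221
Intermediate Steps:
K = -53 (K = Add(8, -61) = -53)
Add(Mul(Pow(Add(-24, 28), Rational(1, 2)), K), -115) = Add(Mul(Pow(Add(-24, 28), Rational(1, 2)), -53), -115) = Add(Mul(Pow(4, Rational(1, 2)), -53), -115) = Add(Mul(2, -53), -115) = Add(-106, -115) = -221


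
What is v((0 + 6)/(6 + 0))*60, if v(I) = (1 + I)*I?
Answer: 120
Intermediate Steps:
v(I) = I*(1 + I)
v((0 + 6)/(6 + 0))*60 = (((0 + 6)/(6 + 0))*(1 + (0 + 6)/(6 + 0)))*60 = ((6/6)*(1 + 6/6))*60 = ((6*(⅙))*(1 + 6*(⅙)))*60 = (1*(1 + 1))*60 = (1*2)*60 = 2*60 = 120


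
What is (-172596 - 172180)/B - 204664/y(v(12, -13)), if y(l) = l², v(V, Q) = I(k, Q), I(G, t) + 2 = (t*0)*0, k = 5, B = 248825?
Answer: -12731724726/248825 ≈ -51167.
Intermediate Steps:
I(G, t) = -2 (I(G, t) = -2 + (t*0)*0 = -2 + 0*0 = -2 + 0 = -2)
v(V, Q) = -2
(-172596 - 172180)/B - 204664/y(v(12, -13)) = (-172596 - 172180)/248825 - 204664/((-2)²) = -344776*1/248825 - 204664/4 = -344776/248825 - 204664*¼ = -344776/248825 - 51166 = -12731724726/248825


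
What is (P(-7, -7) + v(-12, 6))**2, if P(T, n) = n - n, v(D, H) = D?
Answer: 144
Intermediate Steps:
P(T, n) = 0
(P(-7, -7) + v(-12, 6))**2 = (0 - 12)**2 = (-12)**2 = 144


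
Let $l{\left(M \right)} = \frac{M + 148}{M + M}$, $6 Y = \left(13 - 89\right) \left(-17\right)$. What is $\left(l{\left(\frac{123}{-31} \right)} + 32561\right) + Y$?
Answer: $\frac{2686171}{82} \approx 32758.0$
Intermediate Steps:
$Y = \frac{646}{3}$ ($Y = \frac{\left(13 - 89\right) \left(-17\right)}{6} = \frac{\left(-76\right) \left(-17\right)}{6} = \frac{1}{6} \cdot 1292 = \frac{646}{3} \approx 215.33$)
$l{\left(M \right)} = \frac{148 + M}{2 M}$
$\left(l{\left(\frac{123}{-31} \right)} + 32561\right) + Y = \left(\frac{148 + \frac{123}{-31}}{2 \frac{123}{-31}} + 32561\right) + \frac{646}{3} = \left(\frac{148 + 123 \left(- \frac{1}{31}\right)}{2 \cdot 123 \left(- \frac{1}{31}\right)} + 32561\right) + \frac{646}{3} = \left(\frac{148 - \frac{123}{31}}{2 \left(- \frac{123}{31}\right)} + 32561\right) + \frac{646}{3} = \left(\frac{1}{2} \left(- \frac{31}{123}\right) \frac{4465}{31} + 32561\right) + \frac{646}{3} = \left(- \frac{4465}{246} + 32561\right) + \frac{646}{3} = \frac{8005541}{246} + \frac{646}{3} = \frac{2686171}{82}$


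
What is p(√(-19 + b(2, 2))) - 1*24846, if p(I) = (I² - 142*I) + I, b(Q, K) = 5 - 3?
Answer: -24863 - 141*I*√17 ≈ -24863.0 - 581.36*I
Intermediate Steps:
b(Q, K) = 2
p(I) = I² - 141*I
p(√(-19 + b(2, 2))) - 1*24846 = √(-19 + 2)*(-141 + √(-19 + 2)) - 1*24846 = √(-17)*(-141 + √(-17)) - 24846 = (I*√17)*(-141 + I*√17) - 24846 = I*√17*(-141 + I*√17) - 24846 = -24846 + I*√17*(-141 + I*√17)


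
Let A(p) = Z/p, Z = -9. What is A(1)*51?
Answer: -459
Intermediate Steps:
A(p) = -9/p
A(1)*51 = -9/1*51 = -9*1*51 = -9*51 = -459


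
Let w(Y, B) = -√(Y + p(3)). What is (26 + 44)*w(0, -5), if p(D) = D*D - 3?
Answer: -70*√6 ≈ -171.46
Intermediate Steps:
p(D) = -3 + D² (p(D) = D² - 3 = -3 + D²)
w(Y, B) = -√(6 + Y) (w(Y, B) = -√(Y + (-3 + 3²)) = -√(Y + (-3 + 9)) = -√(Y + 6) = -√(6 + Y))
(26 + 44)*w(0, -5) = (26 + 44)*(-√(6 + 0)) = 70*(-√6) = -70*√6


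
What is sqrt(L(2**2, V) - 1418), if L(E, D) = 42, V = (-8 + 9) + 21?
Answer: 4*I*sqrt(86) ≈ 37.094*I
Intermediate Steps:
V = 22 (V = 1 + 21 = 22)
sqrt(L(2**2, V) - 1418) = sqrt(42 - 1418) = sqrt(-1376) = 4*I*sqrt(86)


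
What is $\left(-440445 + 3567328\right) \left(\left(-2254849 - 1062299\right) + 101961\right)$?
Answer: $-10053513572121$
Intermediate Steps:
$\left(-440445 + 3567328\right) \left(\left(-2254849 - 1062299\right) + 101961\right) = 3126883 \left(\left(-2254849 - 1062299\right) + 101961\right) = 3126883 \left(-3317148 + 101961\right) = 3126883 \left(-3215187\right) = -10053513572121$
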